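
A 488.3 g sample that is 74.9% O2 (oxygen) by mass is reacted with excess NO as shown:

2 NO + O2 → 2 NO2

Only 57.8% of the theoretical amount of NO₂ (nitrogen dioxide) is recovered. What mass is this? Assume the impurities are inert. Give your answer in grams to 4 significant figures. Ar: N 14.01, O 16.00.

607.9 g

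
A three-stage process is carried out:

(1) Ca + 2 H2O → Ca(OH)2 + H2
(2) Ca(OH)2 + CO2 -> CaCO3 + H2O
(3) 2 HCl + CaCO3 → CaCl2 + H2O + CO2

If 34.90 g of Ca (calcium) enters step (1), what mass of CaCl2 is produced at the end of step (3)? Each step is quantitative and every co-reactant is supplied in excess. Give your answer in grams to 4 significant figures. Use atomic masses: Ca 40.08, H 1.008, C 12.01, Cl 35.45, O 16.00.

96.64 g

M(Ca) = 40.08 g/mol.
M(CaCl2) = 40.08 + 2(35.45) = 110.98 g/mol.
n(Ca) = 34.90 / 40.08 = 0.87076 mol.
Reaction (1): Ca→Ca(OH)2 ratio 1:1 ⇒ n(Ca(OH)2) = 0.87076 mol.
Reaction (2): Ca(OH)2→CaCO3 ratio 1:1 ⇒ n(CaCO3) = 0.87076 mol.
Reaction (3): CaCO3→CaCl2 ratio 1:1 ⇒ n(CaCl2) = 0.87076 mol.
Mass of CaCl2 = 0.87076 × 110.98 = 96.637 g.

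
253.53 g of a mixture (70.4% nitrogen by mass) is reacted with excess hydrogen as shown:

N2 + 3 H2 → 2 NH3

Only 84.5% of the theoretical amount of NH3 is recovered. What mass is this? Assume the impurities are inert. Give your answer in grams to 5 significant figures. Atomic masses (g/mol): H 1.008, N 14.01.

Pure N2 available = 253.53 g × 0.704 = 178.485 g.
M(N2) = 2(14.01) = 28.02 g/mol.
M(NH3) = 14.01 + 3(1.008) = 17.034 g/mol.
n(N2) = 178.485 g / 28.02 g/mol = 6.36992 mol.
From the equation the N2:NH3 mole ratio is 1:2, so n(NH3) = 6.36992 × 2/1 = 12.7398 mol.
Mass of NH3 = 12.7398 mol × 17.034 g/mol = 217.010 g.
Actual mass collected = 217.010 g × 0.845 = 183.374 g.

183.37 g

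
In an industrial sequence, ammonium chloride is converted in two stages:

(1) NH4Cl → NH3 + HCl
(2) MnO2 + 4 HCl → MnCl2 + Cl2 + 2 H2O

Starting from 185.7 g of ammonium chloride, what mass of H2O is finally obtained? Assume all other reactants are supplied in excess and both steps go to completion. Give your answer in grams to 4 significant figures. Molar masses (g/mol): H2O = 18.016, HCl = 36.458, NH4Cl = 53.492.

31.27 g

n(NH4Cl) = 185.70 / 53.492 = 3.4715 mol.
Step 1 gives a 1:1 ratio of NH4Cl to HCl, so n(HCl) = 3.4715 mol.
In step 2 the HCl:H2O ratio is 4:2, so n(H2O) = 1.7358 mol.
Mass of H2O = 1.7358 × 18.016 = 31.272 g.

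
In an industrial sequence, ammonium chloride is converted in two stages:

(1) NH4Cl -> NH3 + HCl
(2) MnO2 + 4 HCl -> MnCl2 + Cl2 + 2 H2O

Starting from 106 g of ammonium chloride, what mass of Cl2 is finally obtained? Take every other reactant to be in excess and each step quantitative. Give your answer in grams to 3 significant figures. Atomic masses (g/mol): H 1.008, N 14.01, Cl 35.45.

35.1 g

M(NH4Cl) = 14.01 + 4(1.008) + 35.45 = 53.492 g/mol.
M(Cl2) = 2(35.45) = 70.90 g/mol.
n(NH4Cl) = 106.0 / 53.492 = 1.982 mol.
Step 1 gives a 1:1 ratio of NH4Cl to HCl, so n(HCl) = 1.982 mol.
In step 2 the HCl:Cl2 ratio is 4:1, so n(Cl2) = 0.4954 mol.
Mass of Cl2 = 0.4954 × 70.90 = 35.12 g.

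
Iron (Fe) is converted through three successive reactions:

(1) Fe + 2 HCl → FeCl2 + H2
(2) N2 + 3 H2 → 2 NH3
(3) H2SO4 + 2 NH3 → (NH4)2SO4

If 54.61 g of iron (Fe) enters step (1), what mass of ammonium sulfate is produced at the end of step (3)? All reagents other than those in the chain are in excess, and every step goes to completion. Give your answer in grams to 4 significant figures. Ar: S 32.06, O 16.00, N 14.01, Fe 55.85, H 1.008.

M(Fe) = 55.85 g/mol.
M((NH4)2SO4) = 2(14.01) + 8(1.008) + 32.06 + 4(16.00) = 132.144 g/mol.
n(Fe) = 54.61 / 55.85 = 0.97780 mol.
Reaction (1): Fe→H2 ratio 1:1 ⇒ n(H2) = 0.97780 mol.
Reaction (2): H2→NH3 ratio 3:2 ⇒ n(NH3) = 0.65187 mol.
Reaction (3): NH3→(NH4)2SO4 ratio 2:1 ⇒ n((NH4)2SO4) = 0.32593 mol.
Mass of (NH4)2SO4 = 0.32593 × 132.144 = 43.070 g.

43.07 g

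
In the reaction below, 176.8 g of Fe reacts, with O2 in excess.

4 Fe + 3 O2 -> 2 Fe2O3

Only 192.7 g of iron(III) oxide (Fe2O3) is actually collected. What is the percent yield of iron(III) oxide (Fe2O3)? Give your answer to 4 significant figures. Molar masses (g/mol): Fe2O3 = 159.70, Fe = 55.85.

76.23 %

n(Fe) = 176.80 g / 55.85 g/mol = 3.1656 mol.
From the equation the Fe:Fe2O3 mole ratio is 4:2, so n(Fe2O3) = 3.1656 × 2/4 = 1.5828 mol.
Mass of Fe2O3 = 1.5828 mol × 159.70 g/mol = 252.77 g.
This is the theoretical yield. Percent yield = 192.7 g / 252.77 g × 100% = 76.234%.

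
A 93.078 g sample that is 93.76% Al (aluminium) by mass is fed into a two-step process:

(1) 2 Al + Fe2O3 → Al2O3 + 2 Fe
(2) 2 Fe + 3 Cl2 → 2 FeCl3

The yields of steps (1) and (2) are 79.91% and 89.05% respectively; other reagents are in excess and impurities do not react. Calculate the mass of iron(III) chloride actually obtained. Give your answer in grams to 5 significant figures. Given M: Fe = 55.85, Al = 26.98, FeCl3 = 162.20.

373.34 g

Pure Al = 93.078 × 0.9376 = 87.2699 g.
n(Al) = 87.2699 / 26.98 = 3.23462 mol.
Step 1 (Al:Fe = 2:2): theoretical n(Fe) = 3.23462 mol; at 79.91% yield, n(Fe) = 2.58478 mol.
Step 2 (Fe:FeCl3 = 2:2): theoretical n(FeCl3) = 2.58478 mol, so theoretical mass = 2.58478 × 162.20 = 419.252 g.
At 89.05% yield, actual mass of FeCl3 = 419.252 × 0.8905 = 373.344 g.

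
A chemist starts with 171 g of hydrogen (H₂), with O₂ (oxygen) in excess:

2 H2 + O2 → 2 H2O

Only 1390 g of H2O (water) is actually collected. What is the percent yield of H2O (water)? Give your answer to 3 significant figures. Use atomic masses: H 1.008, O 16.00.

91.0 %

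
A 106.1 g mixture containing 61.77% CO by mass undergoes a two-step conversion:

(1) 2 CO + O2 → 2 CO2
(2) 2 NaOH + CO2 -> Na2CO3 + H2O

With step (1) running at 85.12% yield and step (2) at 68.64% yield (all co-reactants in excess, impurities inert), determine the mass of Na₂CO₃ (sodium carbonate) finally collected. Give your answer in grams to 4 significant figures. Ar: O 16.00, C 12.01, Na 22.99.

Pure CO = 106.1 × 0.6177 = 65.538 g.
M(CO) = 12.01 + 16.00 = 28.01 g/mol.
M(Na2CO3) = 2(22.99) + 12.01 + 3(16.00) = 105.99 g/mol.
n(CO) = 65.538 / 28.01 = 2.3398 mol.
Step 1 (CO:CO2 = 2:2): theoretical n(CO2) = 2.3398 mol; at 85.12% yield, n(CO2) = 1.9916 mol.
Step 2 (CO2:Na2CO3 = 1:1): theoretical n(Na2CO3) = 1.9916 mol, so theoretical mass = 1.9916 × 105.99 = 211.09 g.
At 68.64% yield, actual mass of Na2CO3 = 211.09 × 0.6864 = 144.90 g.

144.9 g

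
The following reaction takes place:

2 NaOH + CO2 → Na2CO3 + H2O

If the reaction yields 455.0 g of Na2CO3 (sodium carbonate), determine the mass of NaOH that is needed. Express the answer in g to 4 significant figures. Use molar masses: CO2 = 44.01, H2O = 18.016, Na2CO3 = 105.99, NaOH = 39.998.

n(Na2CO3) = 455.00 g / 105.99 g/mol = 4.2929 mol.
From the equation the Na2CO3:NaOH mole ratio is 1:2, so n(NaOH) = 4.2929 × 2/1 = 8.5857 mol.
Mass of NaOH = 8.5857 mol × 39.998 g/mol = 343.41 g.

343.4 g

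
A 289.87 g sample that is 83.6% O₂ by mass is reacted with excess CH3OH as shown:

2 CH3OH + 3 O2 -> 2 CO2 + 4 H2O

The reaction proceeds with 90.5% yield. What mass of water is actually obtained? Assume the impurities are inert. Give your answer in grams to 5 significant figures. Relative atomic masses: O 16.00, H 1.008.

164.63 g

Pure O2 available = 289.87 g × 0.836 = 242.331 g.
M(O2) = 2(16.00) = 32.00 g/mol.
M(H2O) = 2(1.008) + 16.00 = 18.016 g/mol.
n(O2) = 242.331 g / 32.00 g/mol = 7.57285 mol.
From the equation the O2:H2O mole ratio is 3:4, so n(H2O) = 7.57285 × 4/3 = 10.0971 mol.
Mass of H2O = 10.0971 mol × 18.016 g/mol = 181.910 g.
Actual mass collected = 181.910 g × 0.905 = 164.629 g.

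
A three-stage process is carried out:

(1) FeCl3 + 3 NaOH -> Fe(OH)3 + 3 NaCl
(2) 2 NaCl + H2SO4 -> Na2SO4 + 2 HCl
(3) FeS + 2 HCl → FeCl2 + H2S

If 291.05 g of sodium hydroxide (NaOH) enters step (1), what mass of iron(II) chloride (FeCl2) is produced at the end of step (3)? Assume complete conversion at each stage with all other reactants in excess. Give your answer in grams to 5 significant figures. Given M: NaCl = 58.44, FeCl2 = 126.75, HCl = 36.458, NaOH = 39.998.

n(NaOH) = 291.05 / 39.998 = 7.27661 mol.
Reaction (1): NaOH→NaCl ratio 3:3 ⇒ n(NaCl) = 7.27661 mol.
Reaction (2): NaCl→HCl ratio 2:2 ⇒ n(HCl) = 7.27661 mol.
Reaction (3): HCl→FeCl2 ratio 2:1 ⇒ n(FeCl2) = 3.63831 mol.
Mass of FeCl2 = 3.63831 × 126.75 = 461.155 g.

461.16 g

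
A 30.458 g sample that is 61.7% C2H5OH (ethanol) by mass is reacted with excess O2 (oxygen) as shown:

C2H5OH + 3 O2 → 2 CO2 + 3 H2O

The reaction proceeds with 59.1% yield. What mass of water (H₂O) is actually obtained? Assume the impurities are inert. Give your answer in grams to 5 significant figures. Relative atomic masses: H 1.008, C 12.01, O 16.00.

13.030 g

Pure C2H5OH available = 30.458 g × 0.617 = 18.7926 g.
M(C2H5OH) = 2(12.01) + 6(1.008) + 16.00 = 46.068 g/mol.
M(H2O) = 2(1.008) + 16.00 = 18.016 g/mol.
n(C2H5OH) = 18.7926 g / 46.068 g/mol = 0.407931 mol.
From the equation the C2H5OH:H2O mole ratio is 1:3, so n(H2O) = 0.407931 × 3/1 = 1.22379 mol.
Mass of H2O = 1.22379 mol × 18.016 g/mol = 22.0479 g.
Actual mass collected = 22.0479 g × 0.591 = 13.0303 g.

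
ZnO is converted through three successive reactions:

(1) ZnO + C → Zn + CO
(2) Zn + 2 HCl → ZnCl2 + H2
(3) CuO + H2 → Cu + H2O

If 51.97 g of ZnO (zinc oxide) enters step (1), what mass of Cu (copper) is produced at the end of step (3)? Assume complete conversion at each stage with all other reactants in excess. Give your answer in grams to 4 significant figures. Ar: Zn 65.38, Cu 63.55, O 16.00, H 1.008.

40.58 g

M(ZnO) = 65.38 + 16.00 = 81.38 g/mol.
M(Cu) = 63.55 g/mol.
n(ZnO) = 51.97 / 81.38 = 0.63861 mol.
Reaction (1): ZnO→Zn ratio 1:1 ⇒ n(Zn) = 0.63861 mol.
Reaction (2): Zn→H2 ratio 1:1 ⇒ n(H2) = 0.63861 mol.
Reaction (3): H2→Cu ratio 1:1 ⇒ n(Cu) = 0.63861 mol.
Mass of Cu = 0.63861 × 63.55 = 40.584 g.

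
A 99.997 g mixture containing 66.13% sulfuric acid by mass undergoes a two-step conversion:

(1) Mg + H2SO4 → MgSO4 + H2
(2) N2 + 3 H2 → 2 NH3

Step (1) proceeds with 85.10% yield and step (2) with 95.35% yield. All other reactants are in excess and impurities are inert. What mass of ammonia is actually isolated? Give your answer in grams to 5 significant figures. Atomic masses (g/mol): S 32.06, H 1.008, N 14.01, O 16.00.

Pure H2SO4 = 99.997 × 0.6613 = 66.1280 g.
M(H2SO4) = 2(1.008) + 32.06 + 4(16.00) = 98.076 g/mol.
M(NH3) = 14.01 + 3(1.008) = 17.034 g/mol.
n(H2SO4) = 66.1280 / 98.076 = 0.674253 mol.
Step 1 (H2SO4:H2 = 1:1): theoretical n(H2) = 0.674253 mol; at 85.10% yield, n(H2) = 0.573789 mol.
Step 2 (H2:NH3 = 3:2): theoretical n(NH3) = 0.382526 mol, so theoretical mass = 0.382526 × 17.034 = 6.51595 g.
At 95.35% yield, actual mass of NH3 = 6.51595 × 0.9535 = 6.21296 g.

6.2130 g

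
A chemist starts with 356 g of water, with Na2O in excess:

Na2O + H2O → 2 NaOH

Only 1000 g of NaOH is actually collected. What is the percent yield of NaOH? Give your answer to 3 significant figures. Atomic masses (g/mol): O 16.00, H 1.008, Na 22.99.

M(H2O) = 2(1.008) + 16.00 = 18.016 g/mol.
M(NaOH) = 22.99 + 16.00 + 1.008 = 39.998 g/mol.
n(H2O) = 356.0 g / 18.016 g/mol = 19.76 mol.
From the equation the H2O:NaOH mole ratio is 1:2, so n(NaOH) = 19.76 × 2/1 = 39.52 mol.
Mass of NaOH = 39.52 mol × 39.998 g/mol = 1581 g.
This is the theoretical yield. Percent yield = 1000 g / 1581 g × 100% = 63.26%.

63.3 %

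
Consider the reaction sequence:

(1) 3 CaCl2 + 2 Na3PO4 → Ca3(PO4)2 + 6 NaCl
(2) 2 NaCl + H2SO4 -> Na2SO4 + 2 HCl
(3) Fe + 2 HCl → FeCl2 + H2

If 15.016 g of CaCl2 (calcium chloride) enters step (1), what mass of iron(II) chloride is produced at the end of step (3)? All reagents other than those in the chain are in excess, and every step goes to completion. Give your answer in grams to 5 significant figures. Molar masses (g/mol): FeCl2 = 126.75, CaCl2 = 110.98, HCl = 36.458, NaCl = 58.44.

17.150 g

n(CaCl2) = 15.016 / 110.98 = 0.135304 mol.
Reaction (1): CaCl2→NaCl ratio 3:6 ⇒ n(NaCl) = 0.270607 mol.
Reaction (2): NaCl→HCl ratio 2:2 ⇒ n(HCl) = 0.270607 mol.
Reaction (3): HCl→FeCl2 ratio 2:1 ⇒ n(FeCl2) = 0.135304 mol.
Mass of FeCl2 = 0.135304 × 126.75 = 17.1497 g.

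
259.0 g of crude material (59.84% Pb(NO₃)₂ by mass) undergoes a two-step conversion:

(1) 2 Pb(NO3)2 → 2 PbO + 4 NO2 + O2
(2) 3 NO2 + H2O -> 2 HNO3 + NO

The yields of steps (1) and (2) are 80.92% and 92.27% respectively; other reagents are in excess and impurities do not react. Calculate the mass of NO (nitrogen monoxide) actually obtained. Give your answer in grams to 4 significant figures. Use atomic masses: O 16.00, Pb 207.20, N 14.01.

Pure Pb(NO3)2 = 259.0 × 0.5984 = 154.99 g.
M(Pb(NO3)2) = 207.20 + 2(14.01) + 6(16.00) = 331.22 g/mol.
M(NO) = 14.01 + 16.00 = 30.01 g/mol.
n(Pb(NO3)2) = 154.99 / 331.22 = 0.46792 mol.
Step 1 (Pb(NO3)2:NO2 = 2:4): theoretical n(NO2) = 0.93585 mol; at 80.92% yield, n(NO2) = 0.75729 mol.
Step 2 (NO2:NO = 3:1): theoretical n(NO) = 0.25243 mol, so theoretical mass = 0.25243 × 30.01 = 7.5754 g.
At 92.27% yield, actual mass of NO = 7.5754 × 0.9227 = 6.9898 g.

6.990 g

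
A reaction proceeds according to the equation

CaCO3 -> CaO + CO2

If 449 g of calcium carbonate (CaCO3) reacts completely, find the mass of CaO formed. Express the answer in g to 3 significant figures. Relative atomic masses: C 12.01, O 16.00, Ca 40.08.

M(CaCO3) = 40.08 + 12.01 + 3(16.00) = 100.09 g/mol.
M(CaO) = 40.08 + 16.00 = 56.08 g/mol.
n(CaCO3) = 449.0 g / 100.09 g/mol = 4.486 mol.
From the equation the CaCO3:CaO mole ratio is 1:1, so n(CaO) = 4.486 × 1/1 = 4.486 mol.
Mass of CaO = 4.486 mol × 56.08 g/mol = 251.6 g.

252 g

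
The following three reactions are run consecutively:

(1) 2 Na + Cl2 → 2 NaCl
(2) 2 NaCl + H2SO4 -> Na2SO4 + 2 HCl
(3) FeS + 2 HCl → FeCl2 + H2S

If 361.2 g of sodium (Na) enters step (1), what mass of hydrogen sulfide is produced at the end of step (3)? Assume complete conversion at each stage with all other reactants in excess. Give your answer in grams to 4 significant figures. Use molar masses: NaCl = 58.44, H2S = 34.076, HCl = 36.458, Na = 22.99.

267.7 g

n(Na) = 361.2 / 22.99 = 15.711 mol.
Reaction (1): Na→NaCl ratio 2:2 ⇒ n(NaCl) = 15.711 mol.
Reaction (2): NaCl→HCl ratio 2:2 ⇒ n(HCl) = 15.711 mol.
Reaction (3): HCl→H2S ratio 2:1 ⇒ n(H2S) = 7.8556 mol.
Mass of H2S = 7.8556 × 34.076 = 267.69 g.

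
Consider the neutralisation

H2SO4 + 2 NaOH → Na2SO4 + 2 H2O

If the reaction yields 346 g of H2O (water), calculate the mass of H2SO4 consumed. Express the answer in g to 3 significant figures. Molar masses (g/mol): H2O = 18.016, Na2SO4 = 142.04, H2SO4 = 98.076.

n(H2O) = 346.0 g / 18.016 g/mol = 19.21 mol.
From the equation the H2O:H2SO4 mole ratio is 2:1, so n(H2SO4) = 19.21 × 1/2 = 9.603 mol.
Mass of H2SO4 = 9.603 mol × 98.076 g/mol = 941.8 g.

942 g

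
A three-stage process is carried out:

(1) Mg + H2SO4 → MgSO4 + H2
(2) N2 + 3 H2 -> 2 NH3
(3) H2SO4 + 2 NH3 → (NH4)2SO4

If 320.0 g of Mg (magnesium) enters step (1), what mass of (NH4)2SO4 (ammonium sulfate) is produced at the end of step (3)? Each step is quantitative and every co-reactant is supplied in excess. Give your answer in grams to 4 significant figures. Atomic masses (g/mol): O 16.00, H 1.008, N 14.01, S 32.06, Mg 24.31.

579.8 g

M(Mg) = 24.31 g/mol.
M((NH4)2SO4) = 2(14.01) + 8(1.008) + 32.06 + 4(16.00) = 132.144 g/mol.
n(Mg) = 320.0 / 24.31 = 13.163 mol.
Reaction (1): Mg→H2 ratio 1:1 ⇒ n(H2) = 13.163 mol.
Reaction (2): H2→NH3 ratio 3:2 ⇒ n(NH3) = 8.7755 mol.
Reaction (3): NH3→(NH4)2SO4 ratio 2:1 ⇒ n((NH4)2SO4) = 4.3878 mol.
Mass of (NH4)2SO4 = 4.3878 × 132.144 = 579.82 g.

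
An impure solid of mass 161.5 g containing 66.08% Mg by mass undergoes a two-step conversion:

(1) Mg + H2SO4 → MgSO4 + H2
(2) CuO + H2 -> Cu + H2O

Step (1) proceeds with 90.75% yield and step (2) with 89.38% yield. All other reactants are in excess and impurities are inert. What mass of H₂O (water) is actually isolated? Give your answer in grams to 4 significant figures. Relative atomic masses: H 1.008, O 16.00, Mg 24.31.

Pure Mg = 161.5 × 0.6608 = 106.72 g.
M(Mg) = 24.31 g/mol.
M(H2O) = 2(1.008) + 16.00 = 18.016 g/mol.
n(Mg) = 106.72 / 24.31 = 4.3899 mol.
Step 1 (Mg:H2 = 1:1): theoretical n(H2) = 4.3899 mol; at 90.75% yield, n(H2) = 3.9839 mol.
Step 2 (H2:H2O = 1:1): theoretical n(H2O) = 3.9839 mol, so theoretical mass = 3.9839 × 18.016 = 71.773 g.
At 89.38% yield, actual mass of H2O = 71.773 × 0.8938 = 64.151 g.

64.15 g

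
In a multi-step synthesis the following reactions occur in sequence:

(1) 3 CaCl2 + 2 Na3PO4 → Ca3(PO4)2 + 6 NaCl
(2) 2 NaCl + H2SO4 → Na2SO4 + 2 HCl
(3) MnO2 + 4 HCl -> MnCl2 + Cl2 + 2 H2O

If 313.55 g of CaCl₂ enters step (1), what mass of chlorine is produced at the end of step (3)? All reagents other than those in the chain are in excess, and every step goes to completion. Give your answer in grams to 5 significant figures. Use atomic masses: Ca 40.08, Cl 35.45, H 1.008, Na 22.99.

M(CaCl2) = 40.08 + 2(35.45) = 110.98 g/mol.
M(Cl2) = 2(35.45) = 70.90 g/mol.
n(CaCl2) = 313.55 / 110.98 = 2.82528 mol.
Reaction (1): CaCl2→NaCl ratio 3:6 ⇒ n(NaCl) = 5.65057 mol.
Reaction (2): NaCl→HCl ratio 2:2 ⇒ n(HCl) = 5.65057 mol.
Reaction (3): HCl→Cl2 ratio 4:1 ⇒ n(Cl2) = 1.41264 mol.
Mass of Cl2 = 1.41264 × 70.90 = 100.156 g.

100.16 g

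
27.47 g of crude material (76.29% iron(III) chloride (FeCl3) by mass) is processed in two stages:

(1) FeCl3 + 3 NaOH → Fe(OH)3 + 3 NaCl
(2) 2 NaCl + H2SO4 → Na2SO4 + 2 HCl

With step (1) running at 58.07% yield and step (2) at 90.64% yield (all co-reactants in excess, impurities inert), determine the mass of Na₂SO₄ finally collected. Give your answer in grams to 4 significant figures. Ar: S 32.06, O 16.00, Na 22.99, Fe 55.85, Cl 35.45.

14.49 g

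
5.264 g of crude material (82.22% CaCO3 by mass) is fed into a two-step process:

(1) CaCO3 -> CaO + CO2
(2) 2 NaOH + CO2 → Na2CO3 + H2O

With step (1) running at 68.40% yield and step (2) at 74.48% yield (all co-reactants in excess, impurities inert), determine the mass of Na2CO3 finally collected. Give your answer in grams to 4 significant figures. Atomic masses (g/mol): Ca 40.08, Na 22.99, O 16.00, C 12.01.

2.335 g

Pure CaCO3 = 5.264 × 0.8222 = 4.3281 g.
M(CaCO3) = 40.08 + 12.01 + 3(16.00) = 100.09 g/mol.
M(Na2CO3) = 2(22.99) + 12.01 + 3(16.00) = 105.99 g/mol.
n(CaCO3) = 4.3281 / 100.09 = 0.043242 mol.
Step 1 (CaCO3:CO2 = 1:1): theoretical n(CO2) = 0.043242 mol; at 68.40% yield, n(CO2) = 0.029577 mol.
Step 2 (CO2:Na2CO3 = 1:1): theoretical n(Na2CO3) = 0.029577 mol, so theoretical mass = 0.029577 × 105.99 = 3.1349 g.
At 74.48% yield, actual mass of Na2CO3 = 3.1349 × 0.7448 = 2.3349 g.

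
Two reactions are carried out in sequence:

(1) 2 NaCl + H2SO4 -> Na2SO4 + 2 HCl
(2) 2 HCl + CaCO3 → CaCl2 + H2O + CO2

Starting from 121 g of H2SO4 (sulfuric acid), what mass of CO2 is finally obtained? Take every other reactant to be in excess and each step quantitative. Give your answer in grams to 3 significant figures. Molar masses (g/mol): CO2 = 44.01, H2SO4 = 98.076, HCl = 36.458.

54.3 g

n(H2SO4) = 121.0 / 98.076 = 1.234 mol.
Step 1 gives a 1:2 ratio of H2SO4 to HCl, so n(HCl) = 2.467 mol.
In step 2 the HCl:CO2 ratio is 2:1, so n(CO2) = 1.234 mol.
Mass of CO2 = 1.234 × 44.01 = 54.30 g.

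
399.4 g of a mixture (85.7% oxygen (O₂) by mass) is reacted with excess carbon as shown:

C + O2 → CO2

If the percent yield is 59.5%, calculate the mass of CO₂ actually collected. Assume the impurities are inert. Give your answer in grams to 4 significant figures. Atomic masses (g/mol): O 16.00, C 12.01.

Pure O2 available = 399.4 g × 0.857 = 342.29 g.
M(O2) = 2(16.00) = 32.00 g/mol.
M(CO2) = 12.01 + 2(16.00) = 44.01 g/mol.
n(O2) = 342.29 g / 32.00 g/mol = 10.696 mol.
From the equation the O2:CO2 mole ratio is 1:1, so n(CO2) = 10.696 × 1/1 = 10.696 mol.
Mass of CO2 = 10.696 mol × 44.01 g/mol = 470.75 g.
Actual mass collected = 470.75 g × 0.595 = 280.10 g.

280.1 g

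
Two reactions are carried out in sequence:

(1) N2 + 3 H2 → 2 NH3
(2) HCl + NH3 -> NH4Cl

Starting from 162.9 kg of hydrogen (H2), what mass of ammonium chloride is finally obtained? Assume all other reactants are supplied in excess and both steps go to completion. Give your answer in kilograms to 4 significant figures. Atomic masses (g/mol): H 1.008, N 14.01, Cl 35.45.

M(H2) = 2(1.008) = 2.016 g/mol.
M(NH4Cl) = 14.01 + 4(1.008) + 35.45 = 53.492 g/mol.
162.9 kg = 162900 g.
n(H2) = 162900 / 2.016 = 80804 mol.
Step 1 gives a 3:2 ratio of H2 to NH3, so n(NH3) = 53869 mol.
In step 2 the NH3:NH4Cl ratio is 1:1, so n(NH4Cl) = 53869 mol.
Mass of NH4Cl = 53869 × 53.492 = 2.8816 × 10^6 g = 2882 kg.

2882 kg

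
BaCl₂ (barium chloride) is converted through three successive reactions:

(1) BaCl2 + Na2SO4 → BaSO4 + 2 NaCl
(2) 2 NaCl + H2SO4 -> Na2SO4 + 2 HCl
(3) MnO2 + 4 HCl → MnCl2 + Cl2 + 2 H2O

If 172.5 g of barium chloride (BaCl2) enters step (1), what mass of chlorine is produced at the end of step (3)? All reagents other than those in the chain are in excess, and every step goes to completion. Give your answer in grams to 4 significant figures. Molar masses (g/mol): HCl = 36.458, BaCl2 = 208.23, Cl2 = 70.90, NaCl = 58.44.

n(BaCl2) = 172.5 / 208.23 = 0.82841 mol.
Reaction (1): BaCl2→NaCl ratio 1:2 ⇒ n(NaCl) = 1.6568 mol.
Reaction (2): NaCl→HCl ratio 2:2 ⇒ n(HCl) = 1.6568 mol.
Reaction (3): HCl→Cl2 ratio 4:1 ⇒ n(Cl2) = 0.41421 mol.
Mass of Cl2 = 0.41421 × 70.90 = 29.367 g.

29.37 g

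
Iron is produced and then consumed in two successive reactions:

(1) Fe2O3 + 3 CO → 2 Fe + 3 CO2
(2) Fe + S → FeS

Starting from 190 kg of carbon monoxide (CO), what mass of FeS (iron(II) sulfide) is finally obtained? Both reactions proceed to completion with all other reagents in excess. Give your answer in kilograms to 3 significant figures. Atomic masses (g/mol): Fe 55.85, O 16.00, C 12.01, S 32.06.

398 kg

M(CO) = 12.01 + 16.00 = 28.01 g/mol.
M(FeS) = 55.85 + 32.06 = 87.91 g/mol.
190 kg = 190000 g.
n(CO) = 190000 / 28.01 = 6783 mol.
Step 1 gives a 3:2 ratio of CO to Fe, so n(Fe) = 4522 mol.
In step 2 the Fe:FeS ratio is 1:1, so n(FeS) = 4522 mol.
Mass of FeS = 4522 × 87.91 = 397500 g = 398 kg.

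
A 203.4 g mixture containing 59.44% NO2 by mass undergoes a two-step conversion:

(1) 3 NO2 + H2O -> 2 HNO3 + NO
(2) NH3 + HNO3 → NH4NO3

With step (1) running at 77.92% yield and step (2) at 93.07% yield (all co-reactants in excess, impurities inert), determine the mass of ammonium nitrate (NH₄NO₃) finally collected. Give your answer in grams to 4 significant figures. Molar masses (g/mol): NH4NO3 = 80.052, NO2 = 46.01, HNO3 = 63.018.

101.7 g

Pure NO2 = 203.4 × 0.5944 = 120.90 g.
n(NO2) = 120.90 / 46.01 = 2.6277 mol.
Step 1 (NO2:HNO3 = 3:2): theoretical n(HNO3) = 1.7518 mol; at 77.92% yield, n(HNO3) = 1.3650 mol.
Step 2 (HNO3:NH4NO3 = 1:1): theoretical n(NH4NO3) = 1.3650 mol, so theoretical mass = 1.3650 × 80.052 = 109.27 g.
At 93.07% yield, actual mass of NH4NO3 = 109.27 × 0.9307 = 101.70 g.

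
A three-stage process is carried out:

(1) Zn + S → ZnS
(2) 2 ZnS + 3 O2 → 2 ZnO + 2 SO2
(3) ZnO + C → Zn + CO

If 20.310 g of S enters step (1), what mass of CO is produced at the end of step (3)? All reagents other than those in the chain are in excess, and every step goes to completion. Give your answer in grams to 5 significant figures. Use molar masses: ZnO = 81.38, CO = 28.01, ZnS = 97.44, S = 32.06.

17.744 g

n(S) = 20.310 / 32.06 = 0.633500 mol.
Reaction (1): S→ZnS ratio 1:1 ⇒ n(ZnS) = 0.633500 mol.
Reaction (2): ZnS→ZnO ratio 2:2 ⇒ n(ZnO) = 0.633500 mol.
Reaction (3): ZnO→CO ratio 1:1 ⇒ n(CO) = 0.633500 mol.
Mass of CO = 0.633500 × 28.01 = 17.7443 g.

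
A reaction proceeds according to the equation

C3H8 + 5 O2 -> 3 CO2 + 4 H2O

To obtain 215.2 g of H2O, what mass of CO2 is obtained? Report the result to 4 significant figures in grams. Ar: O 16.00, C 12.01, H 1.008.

394.3 g

M(H2O) = 2(1.008) + 16.00 = 18.016 g/mol.
M(CO2) = 12.01 + 2(16.00) = 44.01 g/mol.
n(H2O) = 215.20 g / 18.016 g/mol = 11.945 mol.
From the equation the H2O:CO2 mole ratio is 4:3, so n(CO2) = 11.945 × 3/4 = 8.9587 mol.
Mass of CO2 = 8.9587 mol × 44.01 g/mol = 394.27 g.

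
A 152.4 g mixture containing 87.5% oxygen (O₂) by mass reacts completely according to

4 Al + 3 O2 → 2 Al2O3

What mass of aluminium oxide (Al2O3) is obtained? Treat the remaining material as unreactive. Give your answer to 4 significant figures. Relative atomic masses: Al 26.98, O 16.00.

Mass of pure O2 = 152.4 g × 0.875 = 133.35 g.
M(O2) = 2(16.00) = 32.00 g/mol.
M(Al2O3) = 2(26.98) + 3(16.00) = 101.96 g/mol.
n(O2) = 133.35 g / 32.00 g/mol = 4.1672 mol.
From the equation the O2:Al2O3 mole ratio is 3:2, so n(Al2O3) = 4.1672 × 2/3 = 2.7781 mol.
Mass of Al2O3 = 2.7781 mol × 101.96 g/mol = 283.26 g.

283.3 g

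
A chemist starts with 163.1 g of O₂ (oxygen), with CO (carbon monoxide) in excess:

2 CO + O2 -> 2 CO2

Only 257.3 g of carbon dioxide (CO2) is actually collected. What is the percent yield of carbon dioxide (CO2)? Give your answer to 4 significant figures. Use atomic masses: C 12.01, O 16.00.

M(O2) = 2(16.00) = 32.00 g/mol.
M(CO2) = 12.01 + 2(16.00) = 44.01 g/mol.
n(O2) = 163.10 g / 32.00 g/mol = 5.0969 mol.
From the equation the O2:CO2 mole ratio is 1:2, so n(CO2) = 5.0969 × 2/1 = 10.194 mol.
Mass of CO2 = 10.194 mol × 44.01 g/mol = 448.63 g.
This is the theoretical yield. Percent yield = 257.3 g / 448.63 g × 100% = 57.353%.

57.35 %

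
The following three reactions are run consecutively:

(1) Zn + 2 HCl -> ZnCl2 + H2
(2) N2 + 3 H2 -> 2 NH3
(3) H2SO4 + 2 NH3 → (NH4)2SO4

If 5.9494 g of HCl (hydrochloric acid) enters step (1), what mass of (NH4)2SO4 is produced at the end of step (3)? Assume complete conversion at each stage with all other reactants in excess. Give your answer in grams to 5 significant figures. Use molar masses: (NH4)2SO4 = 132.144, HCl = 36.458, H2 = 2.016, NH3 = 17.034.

3.5940 g

n(HCl) = 5.9494 / 36.458 = 0.163185 mol.
Reaction (1): HCl→H2 ratio 2:1 ⇒ n(H2) = 0.0815925 mol.
Reaction (2): H2→NH3 ratio 3:2 ⇒ n(NH3) = 0.0543950 mol.
Reaction (3): NH3→(NH4)2SO4 ratio 2:1 ⇒ n((NH4)2SO4) = 0.0271975 mol.
Mass of (NH4)2SO4 = 0.0271975 × 132.144 = 3.59399 g.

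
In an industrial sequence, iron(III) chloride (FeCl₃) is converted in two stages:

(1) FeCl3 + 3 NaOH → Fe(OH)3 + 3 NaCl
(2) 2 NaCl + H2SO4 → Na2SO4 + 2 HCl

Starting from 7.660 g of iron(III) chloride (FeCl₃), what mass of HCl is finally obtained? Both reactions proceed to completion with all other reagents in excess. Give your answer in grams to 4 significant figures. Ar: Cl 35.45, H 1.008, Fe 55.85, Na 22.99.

5.165 g

M(FeCl3) = 55.85 + 3(35.45) = 162.20 g/mol.
M(HCl) = 1.008 + 35.45 = 36.458 g/mol.
n(FeCl3) = 7.6600 / 162.20 = 0.047226 mol.
Step 1 gives a 1:3 ratio of FeCl3 to NaCl, so n(NaCl) = 0.14168 mol.
In step 2 the NaCl:HCl ratio is 2:2, so n(HCl) = 0.14168 mol.
Mass of HCl = 0.14168 × 36.458 = 5.1653 g.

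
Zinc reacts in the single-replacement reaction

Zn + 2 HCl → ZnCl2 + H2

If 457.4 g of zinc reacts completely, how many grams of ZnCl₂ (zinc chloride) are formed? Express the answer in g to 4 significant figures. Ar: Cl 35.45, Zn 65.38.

953.4 g

M(Zn) = 65.38 g/mol.
M(ZnCl2) = 65.38 + 2(35.45) = 136.28 g/mol.
n(Zn) = 457.40 g / 65.38 g/mol = 6.9960 mol.
From the equation the Zn:ZnCl2 mole ratio is 1:1, so n(ZnCl2) = 6.9960 × 1/1 = 6.9960 mol.
Mass of ZnCl2 = 6.9960 mol × 136.28 g/mol = 953.42 g.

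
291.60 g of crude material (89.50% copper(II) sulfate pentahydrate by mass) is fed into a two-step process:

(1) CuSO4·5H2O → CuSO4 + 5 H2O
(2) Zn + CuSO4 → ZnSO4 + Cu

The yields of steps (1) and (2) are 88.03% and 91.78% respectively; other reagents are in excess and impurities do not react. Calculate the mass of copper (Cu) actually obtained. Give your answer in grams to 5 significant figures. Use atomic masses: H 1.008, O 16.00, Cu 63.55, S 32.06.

Pure CuSO4·5H2O = 291.60 × 0.8950 = 260.982 g.
M(CuSO4·5H2O) = 63.55 + 32.06 + 9(16.00) + 10(1.008) = 249.69 g/mol.
M(Cu) = 63.55 g/mol.
n(CuSO4·5H2O) = 260.982 / 249.69 = 1.04522 mol.
Step 1 (CuSO4·5H2O:CuSO4 = 1:1): theoretical n(CuSO4) = 1.04522 mol; at 88.03% yield, n(CuSO4) = 0.920111 mol.
Step 2 (CuSO4:Cu = 1:1): theoretical n(Cu) = 0.920111 mol, so theoretical mass = 0.920111 × 63.55 = 58.4730 g.
At 91.78% yield, actual mass of Cu = 58.4730 × 0.9178 = 53.6666 g.

53.667 g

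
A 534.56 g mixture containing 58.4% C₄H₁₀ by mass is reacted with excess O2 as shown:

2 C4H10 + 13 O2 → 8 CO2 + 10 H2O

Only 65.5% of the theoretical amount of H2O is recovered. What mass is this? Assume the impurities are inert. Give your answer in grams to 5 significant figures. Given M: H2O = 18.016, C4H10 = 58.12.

Pure C4H10 available = 534.56 g × 0.584 = 312.183 g.
n(C4H10) = 312.183 g / 58.12 g/mol = 5.37135 mol.
From the equation the C4H10:H2O mole ratio is 2:10, so n(H2O) = 5.37135 × 10/2 = 26.8568 mol.
Mass of H2O = 26.8568 mol × 18.016 g/mol = 483.851 g.
Actual mass collected = 483.851 g × 0.655 = 316.923 g.

316.92 g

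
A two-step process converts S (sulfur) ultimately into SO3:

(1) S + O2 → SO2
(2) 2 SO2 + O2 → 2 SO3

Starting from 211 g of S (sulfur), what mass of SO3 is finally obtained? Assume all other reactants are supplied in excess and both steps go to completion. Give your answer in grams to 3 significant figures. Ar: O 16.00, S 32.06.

M(S) = 32.06 g/mol.
M(SO3) = 32.06 + 3(16.00) = 80.06 g/mol.
n(S) = 211.0 / 32.06 = 6.581 mol.
Step 1 gives a 1:1 ratio of S to SO2, so n(SO2) = 6.581 mol.
In step 2 the SO2:SO3 ratio is 2:2, so n(SO3) = 6.581 mol.
Mass of SO3 = 6.581 × 80.06 = 526.9 g.

527 g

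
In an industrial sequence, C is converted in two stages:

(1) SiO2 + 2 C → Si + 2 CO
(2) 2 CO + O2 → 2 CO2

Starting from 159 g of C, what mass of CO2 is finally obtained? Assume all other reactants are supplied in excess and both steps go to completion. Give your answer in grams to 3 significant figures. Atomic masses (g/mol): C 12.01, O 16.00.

583 g

M(C) = 12.01 g/mol.
M(CO2) = 12.01 + 2(16.00) = 44.01 g/mol.
n(C) = 159.0 / 12.01 = 13.24 mol.
Step 1 gives a 2:2 ratio of C to CO, so n(CO) = 13.24 mol.
In step 2 the CO:CO2 ratio is 2:2, so n(CO2) = 13.24 mol.
Mass of CO2 = 13.24 × 44.01 = 582.6 g.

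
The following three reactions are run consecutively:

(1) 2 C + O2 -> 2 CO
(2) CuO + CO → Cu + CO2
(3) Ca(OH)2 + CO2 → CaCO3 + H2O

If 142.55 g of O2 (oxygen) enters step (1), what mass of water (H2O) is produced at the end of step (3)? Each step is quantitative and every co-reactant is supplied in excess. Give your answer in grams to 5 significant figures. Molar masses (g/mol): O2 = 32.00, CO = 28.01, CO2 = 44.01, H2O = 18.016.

160.51 g

n(O2) = 142.55 / 32.00 = 4.45469 mol.
Reaction (1): O2→CO ratio 1:2 ⇒ n(CO) = 8.90938 mol.
Reaction (2): CO→CO2 ratio 1:1 ⇒ n(CO2) = 8.90938 mol.
Reaction (3): CO2→H2O ratio 1:1 ⇒ n(H2O) = 8.90938 mol.
Mass of H2O = 8.90938 × 18.016 = 160.511 g.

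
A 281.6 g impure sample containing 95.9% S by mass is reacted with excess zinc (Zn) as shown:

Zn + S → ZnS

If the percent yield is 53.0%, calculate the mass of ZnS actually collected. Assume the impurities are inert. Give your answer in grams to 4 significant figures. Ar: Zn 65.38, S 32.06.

Pure S available = 281.6 g × 0.959 = 270.05 g.
M(S) = 32.06 g/mol.
M(ZnS) = 65.38 + 32.06 = 97.44 g/mol.
n(S) = 270.05 g / 32.06 g/mol = 8.4234 mol.
From the equation the S:ZnS mole ratio is 1:1, so n(ZnS) = 8.4234 × 1/1 = 8.4234 mol.
Mass of ZnS = 8.4234 mol × 97.44 g/mol = 820.78 g.
Actual mass collected = 820.78 g × 0.530 = 435.01 g.

435.0 g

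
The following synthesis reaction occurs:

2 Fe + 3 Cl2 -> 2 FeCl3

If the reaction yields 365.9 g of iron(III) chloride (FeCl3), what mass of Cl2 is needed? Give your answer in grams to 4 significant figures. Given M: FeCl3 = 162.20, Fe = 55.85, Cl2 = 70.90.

239.9 g

n(FeCl3) = 365.90 g / 162.20 g/mol = 2.2559 mol.
From the equation the FeCl3:Cl2 mole ratio is 2:3, so n(Cl2) = 2.2559 × 3/2 = 3.3838 mol.
Mass of Cl2 = 3.3838 mol × 70.90 g/mol = 239.91 g.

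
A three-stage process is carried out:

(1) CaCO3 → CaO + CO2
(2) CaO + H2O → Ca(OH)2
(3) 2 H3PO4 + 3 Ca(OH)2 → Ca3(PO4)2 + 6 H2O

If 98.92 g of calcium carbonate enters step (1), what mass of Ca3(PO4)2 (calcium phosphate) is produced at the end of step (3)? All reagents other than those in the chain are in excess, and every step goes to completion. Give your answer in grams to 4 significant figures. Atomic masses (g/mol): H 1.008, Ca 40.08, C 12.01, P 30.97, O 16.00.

M(CaCO3) = 40.08 + 12.01 + 3(16.00) = 100.09 g/mol.
M(Ca3(PO4)2) = 3(40.08) + 2(30.97) + 8(16.00) = 310.18 g/mol.
n(CaCO3) = 98.92 / 100.09 = 0.98831 mol.
Reaction (1): CaCO3→CaO ratio 1:1 ⇒ n(CaO) = 0.98831 mol.
Reaction (2): CaO→Ca(OH)2 ratio 1:1 ⇒ n(Ca(OH)2) = 0.98831 mol.
Reaction (3): Ca(OH)2→Ca3(PO4)2 ratio 3:1 ⇒ n(Ca3(PO4)2) = 0.32944 mol.
Mass of Ca3(PO4)2 = 0.32944 × 310.18 = 102.18 g.

102.2 g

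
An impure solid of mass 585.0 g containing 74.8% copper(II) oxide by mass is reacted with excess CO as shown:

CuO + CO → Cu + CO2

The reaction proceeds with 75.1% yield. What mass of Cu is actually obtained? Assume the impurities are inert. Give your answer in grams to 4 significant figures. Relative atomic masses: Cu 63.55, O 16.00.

262.5 g

Pure CuO available = 585.0 g × 0.748 = 437.58 g.
M(CuO) = 63.55 + 16.00 = 79.55 g/mol.
M(Cu) = 63.55 g/mol.
n(CuO) = 437.58 g / 79.55 g/mol = 5.5007 mol.
From the equation the CuO:Cu mole ratio is 1:1, so n(Cu) = 5.5007 × 1/1 = 5.5007 mol.
Mass of Cu = 5.5007 mol × 63.55 g/mol = 349.57 g.
Actual mass collected = 349.57 g × 0.751 = 262.53 g.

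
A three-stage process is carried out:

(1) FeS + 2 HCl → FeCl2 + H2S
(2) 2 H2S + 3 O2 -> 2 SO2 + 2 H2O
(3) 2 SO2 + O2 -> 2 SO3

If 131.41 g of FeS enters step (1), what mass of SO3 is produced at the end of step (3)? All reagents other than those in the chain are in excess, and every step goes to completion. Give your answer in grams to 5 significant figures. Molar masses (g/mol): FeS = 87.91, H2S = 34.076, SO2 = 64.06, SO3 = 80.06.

119.68 g

n(FeS) = 131.41 / 87.91 = 1.49482 mol.
Reaction (1): FeS→H2S ratio 1:1 ⇒ n(H2S) = 1.49482 mol.
Reaction (2): H2S→SO2 ratio 2:2 ⇒ n(SO2) = 1.49482 mol.
Reaction (3): SO2→SO3 ratio 2:2 ⇒ n(SO3) = 1.49482 mol.
Mass of SO3 = 1.49482 × 80.06 = 119.676 g.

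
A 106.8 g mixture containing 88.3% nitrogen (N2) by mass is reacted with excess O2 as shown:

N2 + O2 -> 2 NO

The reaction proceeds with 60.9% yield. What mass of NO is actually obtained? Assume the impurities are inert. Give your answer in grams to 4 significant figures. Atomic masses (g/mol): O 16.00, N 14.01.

123.0 g

Pure N2 available = 106.8 g × 0.883 = 94.304 g.
M(N2) = 2(14.01) = 28.02 g/mol.
M(NO) = 14.01 + 16.00 = 30.01 g/mol.
n(N2) = 94.304 g / 28.02 g/mol = 3.3656 mol.
From the equation the N2:NO mole ratio is 1:2, so n(NO) = 3.3656 × 2/1 = 6.7312 mol.
Mass of NO = 6.7312 mol × 30.01 g/mol = 202.00 g.
Actual mass collected = 202.00 g × 0.609 = 123.02 g.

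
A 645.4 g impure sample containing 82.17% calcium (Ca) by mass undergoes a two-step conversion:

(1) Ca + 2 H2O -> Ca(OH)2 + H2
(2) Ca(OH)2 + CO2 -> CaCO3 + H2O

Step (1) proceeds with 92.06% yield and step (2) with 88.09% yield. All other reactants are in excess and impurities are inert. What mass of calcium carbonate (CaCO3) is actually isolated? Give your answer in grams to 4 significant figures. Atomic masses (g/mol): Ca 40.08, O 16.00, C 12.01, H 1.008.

Pure Ca = 645.4 × 0.8217 = 530.33 g.
M(Ca) = 40.08 g/mol.
M(CaCO3) = 40.08 + 12.01 + 3(16.00) = 100.09 g/mol.
n(Ca) = 530.33 / 40.08 = 13.232 mol.
Step 1 (Ca:Ca(OH)2 = 1:1): theoretical n(Ca(OH)2) = 13.232 mol; at 92.06% yield, n(Ca(OH)2) = 12.181 mol.
Step 2 (Ca(OH)2:CaCO3 = 1:1): theoretical n(CaCO3) = 12.181 mol, so theoretical mass = 12.181 × 100.09 = 1219.2 g.
At 88.09% yield, actual mass of CaCO3 = 1219.2 × 0.8809 = 1074.0 g.

1074 g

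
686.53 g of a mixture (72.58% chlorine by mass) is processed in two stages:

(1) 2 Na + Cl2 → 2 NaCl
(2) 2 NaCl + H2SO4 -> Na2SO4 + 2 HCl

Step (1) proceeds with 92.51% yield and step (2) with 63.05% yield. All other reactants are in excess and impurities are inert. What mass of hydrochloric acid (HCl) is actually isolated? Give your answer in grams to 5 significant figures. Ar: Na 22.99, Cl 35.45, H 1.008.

298.90 g

Pure Cl2 = 686.53 × 0.7258 = 498.283 g.
M(Cl2) = 2(35.45) = 70.90 g/mol.
M(HCl) = 1.008 + 35.45 = 36.458 g/mol.
n(Cl2) = 498.283 / 70.90 = 7.02798 mol.
Step 1 (Cl2:NaCl = 1:2): theoretical n(NaCl) = 14.0560 mol; at 92.51% yield, n(NaCl) = 13.0032 mol.
Step 2 (NaCl:HCl = 2:2): theoretical n(HCl) = 13.0032 mol, so theoretical mass = 13.0032 × 36.458 = 474.069 g.
At 63.05% yield, actual mass of HCl = 474.069 × 0.6305 = 298.901 g.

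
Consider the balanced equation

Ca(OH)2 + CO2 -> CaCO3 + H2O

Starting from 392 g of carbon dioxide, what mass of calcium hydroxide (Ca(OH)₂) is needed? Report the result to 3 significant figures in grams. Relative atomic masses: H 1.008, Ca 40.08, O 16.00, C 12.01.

M(CO2) = 12.01 + 2(16.00) = 44.01 g/mol.
M(Ca(OH)2) = 40.08 + 2(16.00) + 2(1.008) = 74.096 g/mol.
n(CO2) = 392.0 g / 44.01 g/mol = 8.907 mol.
From the equation the CO2:Ca(OH)2 mole ratio is 1:1, so n(Ca(OH)2) = 8.907 × 1/1 = 8.907 mol.
Mass of Ca(OH)2 = 8.907 mol × 74.096 g/mol = 660.0 g.

660 g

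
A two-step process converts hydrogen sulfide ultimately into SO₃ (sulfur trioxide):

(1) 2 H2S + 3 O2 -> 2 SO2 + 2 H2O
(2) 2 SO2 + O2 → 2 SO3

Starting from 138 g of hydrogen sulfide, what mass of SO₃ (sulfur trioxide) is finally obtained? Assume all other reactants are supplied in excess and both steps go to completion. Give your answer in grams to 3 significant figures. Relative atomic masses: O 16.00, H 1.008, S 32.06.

M(H2S) = 2(1.008) + 32.06 = 34.076 g/mol.
M(SO3) = 32.06 + 3(16.00) = 80.06 g/mol.
n(H2S) = 138.0 / 34.076 = 4.050 mol.
Step 1 gives a 2:2 ratio of H2S to SO2, so n(SO2) = 4.050 mol.
In step 2 the SO2:SO3 ratio is 2:2, so n(SO3) = 4.050 mol.
Mass of SO3 = 4.050 × 80.06 = 324.2 g.

324 g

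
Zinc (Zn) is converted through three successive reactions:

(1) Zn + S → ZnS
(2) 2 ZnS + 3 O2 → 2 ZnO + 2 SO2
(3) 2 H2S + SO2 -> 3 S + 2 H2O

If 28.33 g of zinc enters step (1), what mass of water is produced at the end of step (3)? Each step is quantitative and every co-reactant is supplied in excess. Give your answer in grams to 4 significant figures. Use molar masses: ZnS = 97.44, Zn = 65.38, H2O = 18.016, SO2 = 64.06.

15.61 g

n(Zn) = 28.33 / 65.38 = 0.43331 mol.
Reaction (1): Zn→ZnS ratio 1:1 ⇒ n(ZnS) = 0.43331 mol.
Reaction (2): ZnS→SO2 ratio 2:2 ⇒ n(SO2) = 0.43331 mol.
Reaction (3): SO2→H2O ratio 1:2 ⇒ n(H2O) = 0.86663 mol.
Mass of H2O = 0.86663 × 18.016 = 15.613 g.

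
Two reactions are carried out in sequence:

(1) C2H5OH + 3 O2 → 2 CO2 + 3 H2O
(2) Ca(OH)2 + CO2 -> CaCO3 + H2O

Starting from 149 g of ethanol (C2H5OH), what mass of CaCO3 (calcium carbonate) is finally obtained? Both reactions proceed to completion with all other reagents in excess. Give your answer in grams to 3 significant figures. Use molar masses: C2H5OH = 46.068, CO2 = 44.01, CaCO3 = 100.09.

647 g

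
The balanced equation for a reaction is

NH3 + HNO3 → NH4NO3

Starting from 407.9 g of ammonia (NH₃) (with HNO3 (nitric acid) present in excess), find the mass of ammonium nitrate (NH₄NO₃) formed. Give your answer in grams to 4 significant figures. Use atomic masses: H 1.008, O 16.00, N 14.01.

1917 g

M(NH3) = 14.01 + 3(1.008) = 17.034 g/mol.
M(NH4NO3) = 2(14.01) + 4(1.008) + 3(16.00) = 80.052 g/mol.
n(NH3) = 407.90 g / 17.034 g/mol = 23.946 mol.
From the equation the NH3:NH4NO3 mole ratio is 1:1, so n(NH4NO3) = 23.946 × 1/1 = 23.946 mol.
Mass of NH4NO3 = 23.946 mol × 80.052 g/mol = 1916.9 g.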